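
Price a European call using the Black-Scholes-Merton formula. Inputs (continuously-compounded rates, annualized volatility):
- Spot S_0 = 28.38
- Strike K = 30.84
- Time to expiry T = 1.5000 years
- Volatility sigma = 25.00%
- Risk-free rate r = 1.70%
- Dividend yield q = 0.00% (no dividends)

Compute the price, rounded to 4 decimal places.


Answer: Price = 2.7761

Derivation:
d1 = (ln(S/K) + (r - q + 0.5*sigma^2) * T) / (sigma * sqrt(T)) = -0.03511875
d2 = d1 - sigma * sqrt(T) = -0.34130497
exp(-rT) = 0.97482238; exp(-qT) = 1.00000000
C = S_0 * exp(-qT) * N(d1) - K * exp(-rT) * N(d2)
N(d1) = 0.48599253; N(d2) = 0.36643700
C = 28.3800 * 1.00000000 * 0.48599253 - 30.8400 * 0.97482238 * 0.36643700 = 2.7761


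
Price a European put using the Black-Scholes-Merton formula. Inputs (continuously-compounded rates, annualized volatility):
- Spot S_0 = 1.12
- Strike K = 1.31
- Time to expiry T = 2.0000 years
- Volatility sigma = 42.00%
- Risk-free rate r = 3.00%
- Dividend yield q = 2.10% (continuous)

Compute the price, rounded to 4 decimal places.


d1 = (ln(S/K) + (r - q + 0.5*sigma^2) * T) / (sigma * sqrt(T)) = 0.06347386
d2 = d1 - sigma * sqrt(T) = -0.53049584
exp(-rT) = 0.94176453; exp(-qT) = 0.95886978
P = K * exp(-rT) * N(-d2) - S_0 * exp(-qT) * N(-d1)
N(-d1) = 0.47469459; N(-d2) = 0.70211590
P = 1.3100 * 0.94176453 * 0.70211590 - 1.1200 * 0.95886978 * 0.47469459 = 0.3564

Answer: Price = 0.3564


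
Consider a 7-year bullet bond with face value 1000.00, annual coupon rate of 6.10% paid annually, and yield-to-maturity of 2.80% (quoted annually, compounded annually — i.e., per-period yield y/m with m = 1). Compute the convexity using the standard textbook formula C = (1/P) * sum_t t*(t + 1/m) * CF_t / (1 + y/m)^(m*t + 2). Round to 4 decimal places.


Answer: Convexity = 43.0887

Derivation:
Coupon per period c = face * coupon_rate / m = 61.000000
Periods per year m = 1; per-period yield y/m = 0.028000
Number of cashflows N = 7
Cashflows (t years, CF_t, discount factor 1/(1+y/m)^(m*t), PV):
  t = 1.0000: CF_t = 61.000000, DF = 0.972763, PV = 59.338521
  t = 2.0000: CF_t = 61.000000, DF = 0.946267, PV = 57.722297
  t = 3.0000: CF_t = 61.000000, DF = 0.920493, PV = 56.150094
  t = 4.0000: CF_t = 61.000000, DF = 0.895422, PV = 54.620714
  t = 5.0000: CF_t = 61.000000, DF = 0.871033, PV = 53.132991
  t = 6.0000: CF_t = 61.000000, DF = 0.847308, PV = 51.685789
  t = 7.0000: CF_t = 1061.000000, DF = 0.824230, PV = 874.507586
Price P = sum_t PV_t = 1207.157993
Convexity numerator sum_t t*(t + 1/m) * CF_t / (1+y/m)^(m*t + 2):
  t = 1.0000: term = 112.300189
  t = 2.0000: term = 327.724287
  t = 3.0000: term = 637.595888
  t = 4.0000: term = 1033.715772
  t = 5.0000: term = 1508.340135
  t = 6.0000: term = 2054.159716
  t = 7.0000: term = 46340.997621
Convexity = (1/P) * sum = 52014.833608 / 1207.157993 = 43.088671


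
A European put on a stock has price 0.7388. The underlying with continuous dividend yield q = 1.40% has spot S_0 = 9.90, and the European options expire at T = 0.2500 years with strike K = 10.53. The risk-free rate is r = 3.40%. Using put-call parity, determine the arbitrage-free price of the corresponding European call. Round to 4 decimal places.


Put-call parity: C - P = S_0 * exp(-qT) - K * exp(-rT).
S_0 * exp(-qT) = 9.9000 * 0.99650612 = 9.86541057
K * exp(-rT) = 10.5300 * 0.99153602 = 10.44087432
C = P + S*exp(-qT) - K*exp(-rT)
C = 0.7388 + 9.86541057 - 10.44087432 = 0.1633

Answer: Call price = 0.1633


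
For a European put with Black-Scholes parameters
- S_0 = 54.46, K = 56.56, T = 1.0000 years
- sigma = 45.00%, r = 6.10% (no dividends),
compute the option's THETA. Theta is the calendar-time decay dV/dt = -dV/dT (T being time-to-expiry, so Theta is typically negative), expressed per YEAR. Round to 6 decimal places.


d1 = 0.2764765903; d2 = -0.1735234097
phi(d1) = 0.3839825440; exp(-qT) = 1.0000000000; exp(-rT) = 0.9408232398
Theta = -S*exp(-qT)*phi(d1)*sigma/(2*sqrt(T)) + r*K*exp(-rT)*N(-d2) - q*S*exp(-qT)*N(-d1)
N(-d1) = 0.3910910187; N(-d2) = 0.5688799856; sqrt(T) = 1.0000000000
Term 1 = -54.4600 * 1.0000000000 * 0.3839825440 * 0.4500 / (2 * 1.0000000000) = -4.7051301029
Term 2 = 0.0610 * 56.5600 * 0.9408232398 * 0.5688799856 = 1.8465791478
Term 3 = 0 (no dividend yield, q = 0)
Theta = -4.7051301029 + (1.8465791478) + (0.0000000000) = -2.858551

Answer: Theta = -2.858551


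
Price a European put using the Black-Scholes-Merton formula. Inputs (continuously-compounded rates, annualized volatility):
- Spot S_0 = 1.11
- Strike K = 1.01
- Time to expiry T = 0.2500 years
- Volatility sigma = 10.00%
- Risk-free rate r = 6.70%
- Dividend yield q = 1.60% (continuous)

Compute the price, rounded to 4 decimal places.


d1 = (ln(S/K) + (r - q + 0.5*sigma^2) * T) / (sigma * sqrt(T)) = 2.16819369
d2 = d1 - sigma * sqrt(T) = 2.11819369
exp(-rT) = 0.98338950; exp(-qT) = 0.99600799
P = K * exp(-rT) * N(-d2) - S_0 * exp(-qT) * N(-d1)
N(-d1) = 0.01507198; N(-d2) = 0.01707933
P = 1.0100 * 0.98338950 * 0.01707933 - 1.1100 * 0.99600799 * 0.01507198 = 0.0003

Answer: Price = 0.0003


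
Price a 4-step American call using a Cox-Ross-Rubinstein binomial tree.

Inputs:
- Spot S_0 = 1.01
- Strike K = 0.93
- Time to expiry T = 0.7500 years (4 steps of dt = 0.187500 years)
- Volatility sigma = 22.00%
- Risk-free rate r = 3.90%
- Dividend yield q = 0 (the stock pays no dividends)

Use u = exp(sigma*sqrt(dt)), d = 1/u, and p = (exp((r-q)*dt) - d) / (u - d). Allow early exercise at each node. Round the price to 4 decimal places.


Answer: Price = V(0,0) = 0.1415

Derivation:
dt = T/N = 0.187500
u = exp(sigma*sqrt(dt)) = 1.099948; d = 1/u = 0.909134
p = (exp((r-q)*dt) - d) / (u - d) = 0.514665
Discount per step: exp(-r*dt) = 0.992714
Stock lattice S(k, i) with i counting down-moves:
  k=0: S(0,0) = 1.0100
  k=1: S(1,0) = 1.1109; S(1,1) = 0.9182
  k=2: S(2,0) = 1.2220; S(2,1) = 1.0100; S(2,2) = 0.8348
  k=3: S(3,0) = 1.3441; S(3,1) = 1.1109; S(3,2) = 0.9182; S(3,3) = 0.7589
  k=4: S(4,0) = 1.4785; S(4,1) = 1.2220; S(4,2) = 1.0100; S(4,3) = 0.8348; S(4,4) = 0.6900
Terminal payoffs V(N, i) = max(S_T - K, 0):
  V(4,0) = 0.548461; V(4,1) = 0.291984; V(4,2) = 0.080000; V(4,3) = 0.000000; V(4,4) = 0.000000
Backward induction: V(k, i) = exp(-r*dt) * [p * V(k+1, i) + (1-p) * V(k+1, i+1)]; then take max(V_cont, immediate exercise) for American.
  V(3,0) = exp(-r*dt) * [p*0.548461 + (1-p)*0.291984] = 0.420895; exercise = 0.414119; V(3,0) = max -> 0.420895
  V(3,1) = exp(-r*dt) * [p*0.291984 + (1-p)*0.080000] = 0.187723; exercise = 0.180947; V(3,1) = max -> 0.187723
  V(3,2) = exp(-r*dt) * [p*0.080000 + (1-p)*0.000000] = 0.040873; exercise = 0.000000; V(3,2) = max -> 0.040873
  V(3,3) = exp(-r*dt) * [p*0.000000 + (1-p)*0.000000] = 0.000000; exercise = 0.000000; V(3,3) = max -> 0.000000
  V(2,0) = exp(-r*dt) * [p*0.420895 + (1-p)*0.187723] = 0.305486; exercise = 0.291984; V(2,0) = max -> 0.305486
  V(2,1) = exp(-r*dt) * [p*0.187723 + (1-p)*0.040873] = 0.115603; exercise = 0.080000; V(2,1) = max -> 0.115603
  V(2,2) = exp(-r*dt) * [p*0.040873 + (1-p)*0.000000] = 0.020883; exercise = 0.000000; V(2,2) = max -> 0.020883
  V(1,0) = exp(-r*dt) * [p*0.305486 + (1-p)*0.115603] = 0.211775; exercise = 0.180947; V(1,0) = max -> 0.211775
  V(1,1) = exp(-r*dt) * [p*0.115603 + (1-p)*0.020883] = 0.069125; exercise = 0.000000; V(1,1) = max -> 0.069125
  V(0,0) = exp(-r*dt) * [p*0.211775 + (1-p)*0.069125] = 0.141504; exercise = 0.080000; V(0,0) = max -> 0.141504


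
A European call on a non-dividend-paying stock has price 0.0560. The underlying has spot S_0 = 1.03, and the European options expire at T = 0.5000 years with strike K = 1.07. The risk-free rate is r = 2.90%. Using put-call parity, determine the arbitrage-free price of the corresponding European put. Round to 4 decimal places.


Put-call parity: C - P = S_0 * exp(-qT) - K * exp(-rT).
S_0 * exp(-qT) = 1.0300 * 1.00000000 = 1.03000000
K * exp(-rT) = 1.0700 * 0.98560462 = 1.05459694
P = C - S*exp(-qT) + K*exp(-rT)
P = 0.0560 - 1.03000000 + 1.05459694 = 0.0806

Answer: Put price = 0.0806


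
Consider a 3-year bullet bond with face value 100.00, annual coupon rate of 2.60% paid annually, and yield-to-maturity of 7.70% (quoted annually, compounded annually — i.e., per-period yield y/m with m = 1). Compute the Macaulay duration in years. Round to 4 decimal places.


Answer: Macaulay duration = 2.9185 years

Derivation:
Coupon per period c = face * coupon_rate / m = 2.600000
Periods per year m = 1; per-period yield y/m = 0.077000
Number of cashflows N = 3
Cashflows (t years, CF_t, discount factor 1/(1+y/m)^(m*t), PV):
  t = 1.0000: CF_t = 2.600000, DF = 0.928505, PV = 2.414113
  t = 2.0000: CF_t = 2.600000, DF = 0.862122, PV = 2.241517
  t = 3.0000: CF_t = 102.600000, DF = 0.800484, PV = 82.129703
Price P = sum_t PV_t = 86.785333
Macaulay numerator sum_t t * PV_t:
  t * PV_t at t = 1.0000: 2.414113
  t * PV_t at t = 2.0000: 4.483033
  t * PV_t at t = 3.0000: 246.389108
Macaulay duration D = (sum_t t * PV_t) / P = 253.286254 / 86.785333 = 2.918538


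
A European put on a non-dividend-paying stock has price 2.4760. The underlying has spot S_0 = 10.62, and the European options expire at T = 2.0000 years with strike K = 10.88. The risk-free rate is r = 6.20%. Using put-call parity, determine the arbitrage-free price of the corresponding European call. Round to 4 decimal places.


Answer: Call price = 3.4848

Derivation:
Put-call parity: C - P = S_0 * exp(-qT) - K * exp(-rT).
S_0 * exp(-qT) = 10.6200 * 1.00000000 = 10.62000000
K * exp(-rT) = 10.8800 * 0.88337984 = 9.61117267
C = P + S*exp(-qT) - K*exp(-rT)
C = 2.4760 + 10.62000000 - 9.61117267 = 3.4848


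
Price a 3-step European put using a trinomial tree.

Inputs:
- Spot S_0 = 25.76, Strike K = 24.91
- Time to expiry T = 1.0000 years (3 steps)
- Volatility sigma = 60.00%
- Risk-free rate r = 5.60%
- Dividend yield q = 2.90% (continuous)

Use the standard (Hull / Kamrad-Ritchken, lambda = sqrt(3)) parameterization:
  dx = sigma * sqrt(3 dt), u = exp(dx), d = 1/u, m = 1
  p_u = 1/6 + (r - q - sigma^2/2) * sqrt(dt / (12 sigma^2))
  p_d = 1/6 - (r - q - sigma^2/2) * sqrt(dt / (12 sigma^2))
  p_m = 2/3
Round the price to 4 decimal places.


dt = T/N = 0.333333; dx = sigma*sqrt(3*dt) = 0.600000
u = exp(dx) = 1.822119; d = 1/u = 0.548812
p_u = 0.124167, p_m = 0.666667, p_d = 0.209167
Discount per step: exp(-r*dt) = 0.981506
Stock lattice S(k, j) with j the centered position index:
  k=0: S(0,+0) = 25.7600
  k=1: S(1,-1) = 14.1374; S(1,+0) = 25.7600; S(1,+1) = 46.9378
  k=2: S(2,-2) = 7.7588; S(2,-1) = 14.1374; S(2,+0) = 25.7600; S(2,+1) = 46.9378; S(2,+2) = 85.5262
  k=3: S(3,-3) = 4.2581; S(3,-2) = 7.7588; S(3,-1) = 14.1374; S(3,+0) = 25.7600; S(3,+1) = 46.9378; S(3,+2) = 85.5262; S(3,+3) = 155.8389
Terminal payoffs V(N, j) = max(K - S_T, 0):
  V(3,-3) = 20.651901; V(3,-2) = 17.151237; V(3,-1) = 10.772612; V(3,+0) = 0.000000; V(3,+1) = 0.000000; V(3,+2) = 0.000000; V(3,+3) = 0.000000
Backward induction: V(k, j) = exp(-r*dt) * [p_u * V(k+1, j+1) + p_m * V(k+1, j) + p_d * V(k+1, j-1)]
  V(2,-2) = exp(-r*dt) * [p_u*10.772612 + p_m*17.151237 + p_d*20.651901] = 16.775366
  V(2,-1) = exp(-r*dt) * [p_u*0.000000 + p_m*10.772612 + p_d*17.151237] = 10.570048
  V(2,+0) = exp(-r*dt) * [p_u*0.000000 + p_m*0.000000 + p_d*10.772612] = 2.211600
  V(2,+1) = exp(-r*dt) * [p_u*0.000000 + p_m*0.000000 + p_d*0.000000] = 0.000000
  V(2,+2) = exp(-r*dt) * [p_u*0.000000 + p_m*0.000000 + p_d*0.000000] = 0.000000
  V(1,-1) = exp(-r*dt) * [p_u*2.211600 + p_m*10.570048 + p_d*16.775366] = 10.629865
  V(1,+0) = exp(-r*dt) * [p_u*0.000000 + p_m*2.211600 + p_d*10.570048] = 3.617148
  V(1,+1) = exp(-r*dt) * [p_u*0.000000 + p_m*0.000000 + p_d*2.211600] = 0.454038
  V(0,+0) = exp(-r*dt) * [p_u*0.454038 + p_m*3.617148 + p_d*10.629865] = 4.604465

Answer: Price = V(0,0) = 4.6045


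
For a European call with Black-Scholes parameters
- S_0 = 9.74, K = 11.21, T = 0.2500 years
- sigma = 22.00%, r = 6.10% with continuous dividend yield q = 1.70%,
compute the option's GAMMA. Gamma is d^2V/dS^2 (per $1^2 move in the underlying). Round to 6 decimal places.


Answer: Gamma = 0.197391

Derivation:
d1 = -1.1228647221; d2 = -1.2328647221
phi(d1) = 0.2123857409; exp(-qT) = 0.9957590185; exp(-rT) = 0.9848656924
Gamma = exp(-qT) * phi(d1) / (S * sigma * sqrt(T)) = 0.9957590185 * 0.2123857409 / (9.7400 * 0.2200 * 0.5000000000) = 0.197391


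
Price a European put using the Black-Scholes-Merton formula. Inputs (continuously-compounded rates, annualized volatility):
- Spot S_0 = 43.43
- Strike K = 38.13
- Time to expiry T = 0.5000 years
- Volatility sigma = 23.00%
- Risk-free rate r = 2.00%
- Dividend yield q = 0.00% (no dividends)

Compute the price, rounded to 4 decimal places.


Answer: Price = 0.7076

Derivation:
d1 = (ln(S/K) + (r - q + 0.5*sigma^2) * T) / (sigma * sqrt(T)) = 0.94305954
d2 = d1 - sigma * sqrt(T) = 0.78042498
exp(-rT) = 0.99004983; exp(-qT) = 1.00000000
P = K * exp(-rT) * N(-d2) - S_0 * exp(-qT) * N(-d1)
N(-d1) = 0.17282523; N(-d2) = 0.21757039
P = 38.1300 * 0.99004983 * 0.21757039 - 43.4300 * 1.00000000 * 0.17282523 = 0.7076


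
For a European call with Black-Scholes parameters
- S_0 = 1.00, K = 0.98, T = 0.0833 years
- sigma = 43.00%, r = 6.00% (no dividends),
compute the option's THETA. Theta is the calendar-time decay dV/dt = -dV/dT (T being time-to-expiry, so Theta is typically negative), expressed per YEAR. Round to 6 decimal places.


Answer: Theta = -0.319456

Derivation:
d1 = 0.2651115204; d2 = 0.1410060411
phi(d1) = 0.3851661065; exp(-qT) = 1.0000000000; exp(-rT) = 0.9950144692
Theta = -S*exp(-qT)*phi(d1)*sigma/(2*sqrt(T)) - r*K*exp(-rT)*N(d2) + q*S*exp(-qT)*N(d1)
N(d1) = 0.6045382236; N(d2) = 0.5560674150; sqrt(T) = 0.2886173938
Term 1 = -1.0000 * 1.0000000000 * 0.3851661065 * 0.4300 / (2 * 0.2886173938) = -0.2869221145
Term 2 = -0.0600 * 0.9800 * 0.9950144692 * 0.5560674150 = -0.0325337533
Term 3 = 0 (no dividend yield, q = 0)
Theta = -0.2869221145 + (-0.0325337533) + (0.0000000000) = -0.319456


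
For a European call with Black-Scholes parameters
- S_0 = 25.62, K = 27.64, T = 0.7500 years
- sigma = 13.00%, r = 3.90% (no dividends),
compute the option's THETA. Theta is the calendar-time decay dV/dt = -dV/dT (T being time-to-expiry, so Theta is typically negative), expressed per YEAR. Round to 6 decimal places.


Answer: Theta = -1.053451

Derivation:
d1 = -0.3579856119; d2 = -0.4705689144
phi(d1) = 0.3741810969; exp(-qT) = 1.0000000000; exp(-rT) = 0.9711736407
Theta = -S*exp(-qT)*phi(d1)*sigma/(2*sqrt(T)) - r*K*exp(-rT)*N(d2) + q*S*exp(-qT)*N(d1)
N(d1) = 0.3601770405; N(d2) = 0.3189743053; sqrt(T) = 0.8660254038
Term 1 = -25.6200 * 1.0000000000 * 0.3741810969 * 0.1300 / (2 * 0.8660254038) = -0.7195213650
Term 2 = -0.0390 * 27.6400 * 0.9711736407 * 0.3189743053 = -0.3339298423
Term 3 = 0 (no dividend yield, q = 0)
Theta = -0.7195213650 + (-0.3339298423) + (0.0000000000) = -1.053451


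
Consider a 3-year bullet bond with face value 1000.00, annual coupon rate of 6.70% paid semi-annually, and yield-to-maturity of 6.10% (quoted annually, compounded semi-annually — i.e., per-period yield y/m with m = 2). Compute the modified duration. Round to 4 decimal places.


Coupon per period c = face * coupon_rate / m = 33.500000
Periods per year m = 2; per-period yield y/m = 0.030500
Number of cashflows N = 6
Cashflows (t years, CF_t, discount factor 1/(1+y/m)^(m*t), PV):
  t = 0.5000: CF_t = 33.500000, DF = 0.970403, PV = 32.508491
  t = 1.0000: CF_t = 33.500000, DF = 0.941681, PV = 31.546328
  t = 1.5000: CF_t = 33.500000, DF = 0.913810, PV = 30.612642
  t = 2.0000: CF_t = 33.500000, DF = 0.886764, PV = 29.706591
  t = 2.5000: CF_t = 33.500000, DF = 0.860518, PV = 28.827357
  t = 3.0000: CF_t = 1033.500000, DF = 0.835049, PV = 863.023267
Price P = sum_t PV_t = 1016.224677
First compute Macaulay numerator sum_t t * PV_t:
  t * PV_t at t = 0.5000: 16.254246
  t * PV_t at t = 1.0000: 31.546328
  t * PV_t at t = 1.5000: 45.918964
  t * PV_t at t = 2.0000: 59.413183
  t * PV_t at t = 2.5000: 72.068392
  t * PV_t at t = 3.0000: 2589.069800
Macaulay duration D = 2814.270913 / 1016.224677 = 2.769339
Modified duration = D / (1 + y/m) = 2.769339 / (1 + 0.030500) = 2.687374

Answer: Modified duration = 2.6874


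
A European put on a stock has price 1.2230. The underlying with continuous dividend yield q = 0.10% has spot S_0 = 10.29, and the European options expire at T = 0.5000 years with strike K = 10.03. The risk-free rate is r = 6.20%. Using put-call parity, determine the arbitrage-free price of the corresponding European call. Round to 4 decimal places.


Put-call parity: C - P = S_0 * exp(-qT) - K * exp(-rT).
S_0 * exp(-qT) = 10.2900 * 0.99950012 = 10.28485629
K * exp(-rT) = 10.0300 * 0.96947557 = 9.72384000
C = P + S*exp(-qT) - K*exp(-rT)
C = 1.2230 + 10.28485629 - 9.72384000 = 1.7840

Answer: Call price = 1.7840


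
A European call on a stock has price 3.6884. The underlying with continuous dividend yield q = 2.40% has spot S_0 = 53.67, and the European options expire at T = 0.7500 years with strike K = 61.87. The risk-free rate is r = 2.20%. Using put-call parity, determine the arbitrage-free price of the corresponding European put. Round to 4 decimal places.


Answer: Put price = 11.8333

Derivation:
Put-call parity: C - P = S_0 * exp(-qT) - K * exp(-rT).
S_0 * exp(-qT) = 53.6700 * 0.98216103 = 52.71258261
K * exp(-rT) = 61.8700 * 0.98363538 = 60.85752092
P = C - S*exp(-qT) + K*exp(-rT)
P = 3.6884 - 52.71258261 + 60.85752092 = 11.8333


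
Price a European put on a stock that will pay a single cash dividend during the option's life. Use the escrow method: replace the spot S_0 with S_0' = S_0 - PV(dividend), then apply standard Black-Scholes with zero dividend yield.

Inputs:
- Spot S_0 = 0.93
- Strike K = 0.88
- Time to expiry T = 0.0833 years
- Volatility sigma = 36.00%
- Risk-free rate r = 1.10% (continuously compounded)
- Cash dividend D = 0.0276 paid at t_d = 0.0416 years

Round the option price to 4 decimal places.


Answer: Price = 0.0265

Derivation:
PV(D) = D * exp(-r * t_d) = 0.0276 * 0.99954250 = 0.02758737
S_0' = S_0 - PV(D) = 0.9300 - 0.02758737 = 0.90241263
d1 = (ln(S_0'/K) + (r + sigma^2/2)*T) / (sigma*sqrt(T)) = 0.30282407
d2 = d1 - sigma*sqrt(T) = 0.19892181
exp(-rT) = 0.99908412
N(-d1) = 0.38101197; N(-d2) = 0.42116196
P = K * exp(-rT) * N(-d2) - S_0' * N(-d1) = 0.8800 * 0.99908412 * 0.42116196 - 0.90241263 * 0.38101197 = 0.0265


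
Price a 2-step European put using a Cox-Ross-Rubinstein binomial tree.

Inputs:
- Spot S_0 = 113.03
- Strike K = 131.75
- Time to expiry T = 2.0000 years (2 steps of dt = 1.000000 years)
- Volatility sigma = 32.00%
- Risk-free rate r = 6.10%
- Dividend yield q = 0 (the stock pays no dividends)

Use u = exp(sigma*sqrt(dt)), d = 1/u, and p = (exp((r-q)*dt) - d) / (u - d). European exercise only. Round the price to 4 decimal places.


Answer: Price = V(0,0) = 23.1554

Derivation:
dt = T/N = 1.000000
u = exp(sigma*sqrt(dt)) = 1.377128; d = 1/u = 0.726149
p = (exp((r-q)*dt) - d) / (u - d) = 0.517298
Discount per step: exp(-r*dt) = 0.940823
Stock lattice S(k, i) with i counting down-moves:
  k=0: S(0,0) = 113.0300
  k=1: S(1,0) = 155.6568; S(1,1) = 82.0766
  k=2: S(2,0) = 214.3592; S(2,1) = 113.0300; S(2,2) = 59.5999
Terminal payoffs V(N, i) = max(K - S_T, 0):
  V(2,0) = 0.000000; V(2,1) = 18.720000; V(2,2) = 72.150137
Backward induction: V(k, i) = exp(-r*dt) * [p * V(k+1, i) + (1-p) * V(k+1, i+1)].
  V(1,0) = exp(-r*dt) * [p*0.000000 + (1-p)*18.720000] = 8.501453
  V(1,1) = exp(-r*dt) * [p*18.720000 + (1-p)*72.150137] = 41.876836
  V(0,0) = exp(-r*dt) * [p*8.501453 + (1-p)*41.876836] = 23.155375


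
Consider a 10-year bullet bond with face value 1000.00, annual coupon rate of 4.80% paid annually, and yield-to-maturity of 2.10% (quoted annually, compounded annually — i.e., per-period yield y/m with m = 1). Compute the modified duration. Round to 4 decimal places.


Coupon per period c = face * coupon_rate / m = 48.000000
Periods per year m = 1; per-period yield y/m = 0.021000
Number of cashflows N = 10
Cashflows (t years, CF_t, discount factor 1/(1+y/m)^(m*t), PV):
  t = 1.0000: CF_t = 48.000000, DF = 0.979432, PV = 47.012733
  t = 2.0000: CF_t = 48.000000, DF = 0.959287, PV = 46.045771
  t = 3.0000: CF_t = 48.000000, DF = 0.939556, PV = 45.098699
  t = 4.0000: CF_t = 48.000000, DF = 0.920231, PV = 44.171106
  t = 5.0000: CF_t = 48.000000, DF = 0.901304, PV = 43.262591
  t = 6.0000: CF_t = 48.000000, DF = 0.882766, PV = 42.372763
  t = 7.0000: CF_t = 48.000000, DF = 0.864609, PV = 41.501237
  t = 8.0000: CF_t = 48.000000, DF = 0.846826, PV = 40.647637
  t = 9.0000: CF_t = 48.000000, DF = 0.829408, PV = 39.811593
  t = 10.0000: CF_t = 1048.000000, DF = 0.812349, PV = 851.341613
Price P = sum_t PV_t = 1241.265742
First compute Macaulay numerator sum_t t * PV_t:
  t * PV_t at t = 1.0000: 47.012733
  t * PV_t at t = 2.0000: 92.091543
  t * PV_t at t = 3.0000: 135.296096
  t * PV_t at t = 4.0000: 176.684422
  t * PV_t at t = 5.0000: 216.312956
  t * PV_t at t = 6.0000: 254.236579
  t * PV_t at t = 7.0000: 290.508660
  t * PV_t at t = 8.0000: 325.181094
  t * PV_t at t = 9.0000: 358.304340
  t * PV_t at t = 10.0000: 8513.416127
Macaulay duration D = 10409.044548 / 1241.265742 = 8.385831
Modified duration = D / (1 + y/m) = 8.385831 / (1 + 0.021000) = 8.213350

Answer: Modified duration = 8.2134


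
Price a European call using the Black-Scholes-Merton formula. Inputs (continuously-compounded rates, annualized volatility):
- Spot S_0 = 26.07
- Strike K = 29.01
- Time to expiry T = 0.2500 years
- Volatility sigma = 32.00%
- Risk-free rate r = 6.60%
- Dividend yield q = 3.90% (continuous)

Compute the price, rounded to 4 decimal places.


Answer: Price = 0.7012

Derivation:
d1 = (ln(S/K) + (r - q + 0.5*sigma^2) * T) / (sigma * sqrt(T)) = -0.54565856
d2 = d1 - sigma * sqrt(T) = -0.70565856
exp(-rT) = 0.98363538; exp(-qT) = 0.99029738
C = S_0 * exp(-qT) * N(d1) - K * exp(-rT) * N(d2)
N(d1) = 0.29265033; N(d2) = 0.24020025
C = 26.0700 * 0.99029738 * 0.29265033 - 29.0100 * 0.98363538 * 0.24020025 = 0.7012


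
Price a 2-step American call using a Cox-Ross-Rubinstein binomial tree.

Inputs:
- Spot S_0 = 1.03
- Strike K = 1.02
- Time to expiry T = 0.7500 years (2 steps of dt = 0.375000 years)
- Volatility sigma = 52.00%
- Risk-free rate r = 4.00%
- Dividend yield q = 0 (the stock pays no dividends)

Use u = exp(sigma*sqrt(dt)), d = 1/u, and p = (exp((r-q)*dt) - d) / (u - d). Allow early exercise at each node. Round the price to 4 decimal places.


dt = T/N = 0.375000
u = exp(sigma*sqrt(dt)) = 1.374972; d = 1/u = 0.727287
p = (exp((r-q)*dt) - d) / (u - d) = 0.444391
Discount per step: exp(-r*dt) = 0.985112
Stock lattice S(k, i) with i counting down-moves:
  k=0: S(0,0) = 1.0300
  k=1: S(1,0) = 1.4162; S(1,1) = 0.7491
  k=2: S(2,0) = 1.9473; S(2,1) = 1.0300; S(2,2) = 0.5448
Terminal payoffs V(N, i) = max(S_T - K, 0):
  V(2,0) = 0.927266; V(2,1) = 0.010000; V(2,2) = 0.000000
Backward induction: V(k, i) = exp(-r*dt) * [p * V(k+1, i) + (1-p) * V(k+1, i+1)]; then take max(V_cont, immediate exercise) for American.
  V(1,0) = exp(-r*dt) * [p*0.927266 + (1-p)*0.010000] = 0.411407; exercise = 0.396222; V(1,0) = max -> 0.411407
  V(1,1) = exp(-r*dt) * [p*0.010000 + (1-p)*0.000000] = 0.004378; exercise = 0.000000; V(1,1) = max -> 0.004378
  V(0,0) = exp(-r*dt) * [p*0.411407 + (1-p)*0.004378] = 0.182500; exercise = 0.010000; V(0,0) = max -> 0.182500

Answer: Price = V(0,0) = 0.1825


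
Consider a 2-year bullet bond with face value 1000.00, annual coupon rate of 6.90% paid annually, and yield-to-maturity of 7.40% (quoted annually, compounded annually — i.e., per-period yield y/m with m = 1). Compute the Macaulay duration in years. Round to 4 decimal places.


Coupon per period c = face * coupon_rate / m = 69.000000
Periods per year m = 1; per-period yield y/m = 0.074000
Number of cashflows N = 2
Cashflows (t years, CF_t, discount factor 1/(1+y/m)^(m*t), PV):
  t = 1.0000: CF_t = 69.000000, DF = 0.931099, PV = 64.245810
  t = 2.0000: CF_t = 1069.000000, DF = 0.866945, PV = 926.763973
Price P = sum_t PV_t = 991.009783
Macaulay numerator sum_t t * PV_t:
  t * PV_t at t = 1.0000: 64.245810
  t * PV_t at t = 2.0000: 1853.527945
Macaulay duration D = (sum_t t * PV_t) / P = 1917.773755 / 991.009783 = 1.935171

Answer: Macaulay duration = 1.9352 years


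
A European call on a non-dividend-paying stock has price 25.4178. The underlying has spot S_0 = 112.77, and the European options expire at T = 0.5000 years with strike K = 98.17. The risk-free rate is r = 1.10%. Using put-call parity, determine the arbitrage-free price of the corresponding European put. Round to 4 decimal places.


Answer: Put price = 10.2793

Derivation:
Put-call parity: C - P = S_0 * exp(-qT) - K * exp(-rT).
S_0 * exp(-qT) = 112.7700 * 1.00000000 = 112.77000000
K * exp(-rT) = 98.1700 * 0.99451510 = 97.63154710
P = C - S*exp(-qT) + K*exp(-rT)
P = 25.4178 - 112.77000000 + 97.63154710 = 10.2793


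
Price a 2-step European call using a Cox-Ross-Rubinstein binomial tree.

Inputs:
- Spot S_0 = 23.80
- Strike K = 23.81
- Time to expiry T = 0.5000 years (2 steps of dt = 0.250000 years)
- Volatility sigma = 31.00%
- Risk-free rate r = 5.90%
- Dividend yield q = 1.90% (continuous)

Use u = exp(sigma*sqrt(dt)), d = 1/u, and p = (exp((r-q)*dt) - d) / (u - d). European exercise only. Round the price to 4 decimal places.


Answer: Price = V(0,0) = 2.0439

Derivation:
dt = T/N = 0.250000
u = exp(sigma*sqrt(dt)) = 1.167658; d = 1/u = 0.856415
p = (exp((r-q)*dt) - d) / (u - d) = 0.493618
Discount per step: exp(-r*dt) = 0.985358
Stock lattice S(k, i) with i counting down-moves:
  k=0: S(0,0) = 23.8000
  k=1: S(1,0) = 27.7903; S(1,1) = 20.3827
  k=2: S(2,0) = 32.4495; S(2,1) = 23.8000; S(2,2) = 17.4560
Terminal payoffs V(N, i) = max(S_T - K, 0):
  V(2,0) = 8.639518; V(2,1) = 0.000000; V(2,2) = 0.000000
Backward induction: V(k, i) = exp(-r*dt) * [p * V(k+1, i) + (1-p) * V(k+1, i+1)].
  V(1,0) = exp(-r*dt) * [p*8.639518 + (1-p)*0.000000] = 4.202179
  V(1,1) = exp(-r*dt) * [p*0.000000 + (1-p)*0.000000] = 0.000000
  V(0,0) = exp(-r*dt) * [p*4.202179 + (1-p)*0.000000] = 2.043899


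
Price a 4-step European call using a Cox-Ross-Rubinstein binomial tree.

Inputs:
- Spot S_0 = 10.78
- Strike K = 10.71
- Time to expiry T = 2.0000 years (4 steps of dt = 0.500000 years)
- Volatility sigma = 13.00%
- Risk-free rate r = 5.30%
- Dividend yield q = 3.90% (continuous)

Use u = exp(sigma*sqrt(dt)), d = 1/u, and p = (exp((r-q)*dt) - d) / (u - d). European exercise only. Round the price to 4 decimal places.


Answer: Price = V(0,0) = 0.8672

Derivation:
dt = T/N = 0.500000
u = exp(sigma*sqrt(dt)) = 1.096281; d = 1/u = 0.912175
p = (exp((r-q)*dt) - d) / (u - d) = 0.515190
Discount per step: exp(-r*dt) = 0.973848
Stock lattice S(k, i) with i counting down-moves:
  k=0: S(0,0) = 10.7800
  k=1: S(1,0) = 11.8179; S(1,1) = 9.8332
  k=2: S(2,0) = 12.9558; S(2,1) = 10.7800; S(2,2) = 8.9696
  k=3: S(3,0) = 14.2032; S(3,1) = 11.8179; S(3,2) = 9.8332; S(3,3) = 8.1819
  k=4: S(4,0) = 15.5707; S(4,1) = 12.9558; S(4,2) = 10.7800; S(4,3) = 8.9696; S(4,4) = 7.4633
Terminal payoffs V(N, i) = max(S_T - K, 0):
  V(4,0) = 4.860656; V(4,1) = 2.245758; V(4,2) = 0.070000; V(4,3) = 0.000000; V(4,4) = 0.000000
Backward induction: V(k, i) = exp(-r*dt) * [p * V(k+1, i) + (1-p) * V(k+1, i+1)].
  V(3,0) = exp(-r*dt) * [p*4.860656 + (1-p)*2.245758] = 3.498965
  V(3,1) = exp(-r*dt) * [p*2.245758 + (1-p)*0.070000] = 1.159784
  V(3,2) = exp(-r*dt) * [p*0.070000 + (1-p)*0.000000] = 0.035120
  V(3,3) = exp(-r*dt) * [p*0.000000 + (1-p)*0.000000] = 0.000000
  V(2,0) = exp(-r*dt) * [p*3.498965 + (1-p)*1.159784] = 2.303060
  V(2,1) = exp(-r*dt) * [p*1.159784 + (1-p)*0.035120] = 0.598464
  V(2,2) = exp(-r*dt) * [p*0.035120 + (1-p)*0.000000] = 0.017620
  V(1,0) = exp(-r*dt) * [p*2.303060 + (1-p)*0.598464] = 1.438037
  V(1,1) = exp(-r*dt) * [p*0.598464 + (1-p)*0.017620] = 0.308579
  V(0,0) = exp(-r*dt) * [p*1.438037 + (1-p)*0.308579] = 0.867177


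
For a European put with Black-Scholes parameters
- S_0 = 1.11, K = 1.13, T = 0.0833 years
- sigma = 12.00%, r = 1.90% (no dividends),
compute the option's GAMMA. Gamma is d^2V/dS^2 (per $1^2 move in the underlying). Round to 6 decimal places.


Answer: Gamma = 9.367048

Derivation:
d1 = -0.4525933449; d2 = -0.4872274322
phi(d1) = 0.3601052601; exp(-qT) = 1.0000000000; exp(-rT) = 0.9984185518
Gamma = exp(-qT) * phi(d1) / (S * sigma * sqrt(T)) = 1.0000000000 * 0.3601052601 / (1.1100 * 0.1200 * 0.2886173938) = 9.367048


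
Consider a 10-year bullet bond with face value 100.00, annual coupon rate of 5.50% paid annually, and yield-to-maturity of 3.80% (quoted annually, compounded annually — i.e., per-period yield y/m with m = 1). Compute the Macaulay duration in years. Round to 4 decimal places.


Coupon per period c = face * coupon_rate / m = 5.500000
Periods per year m = 1; per-period yield y/m = 0.038000
Number of cashflows N = 10
Cashflows (t years, CF_t, discount factor 1/(1+y/m)^(m*t), PV):
  t = 1.0000: CF_t = 5.500000, DF = 0.963391, PV = 5.298651
  t = 2.0000: CF_t = 5.500000, DF = 0.928122, PV = 5.104674
  t = 3.0000: CF_t = 5.500000, DF = 0.894145, PV = 4.917797
  t = 4.0000: CF_t = 5.500000, DF = 0.861411, PV = 4.737762
  t = 5.0000: CF_t = 5.500000, DF = 0.829876, PV = 4.564318
  t = 6.0000: CF_t = 5.500000, DF = 0.799495, PV = 4.397224
  t = 7.0000: CF_t = 5.500000, DF = 0.770227, PV = 4.236246
  t = 8.0000: CF_t = 5.500000, DF = 0.742030, PV = 4.081162
  t = 9.0000: CF_t = 5.500000, DF = 0.714865, PV = 3.931756
  t = 10.0000: CF_t = 105.500000, DF = 0.688694, PV = 72.657245
Price P = sum_t PV_t = 113.926836
Macaulay numerator sum_t t * PV_t:
  t * PV_t at t = 1.0000: 5.298651
  t * PV_t at t = 2.0000: 10.209347
  t * PV_t at t = 3.0000: 14.753392
  t * PV_t at t = 4.0000: 18.951050
  t * PV_t at t = 5.0000: 22.821591
  t * PV_t at t = 6.0000: 26.383343
  t * PV_t at t = 7.0000: 29.653725
  t * PV_t at t = 8.0000: 32.649298
  t * PV_t at t = 9.0000: 35.385800
  t * PV_t at t = 10.0000: 726.572447
Macaulay duration D = (sum_t t * PV_t) / P = 922.678644 / 113.926836 = 8.098870

Answer: Macaulay duration = 8.0989 years


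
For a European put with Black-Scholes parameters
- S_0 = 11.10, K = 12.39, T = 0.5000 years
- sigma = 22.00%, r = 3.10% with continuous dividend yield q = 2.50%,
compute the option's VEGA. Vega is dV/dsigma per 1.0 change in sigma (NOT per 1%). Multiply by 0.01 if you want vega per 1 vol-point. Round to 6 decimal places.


d1 = -0.6096840987; d2 = -0.7652475905
phi(d1) = 0.3312784948; exp(-qT) = 0.9875778005; exp(-rT) = 0.9846195068
Vega = S * exp(-qT) * phi(d1) * sqrt(T) = 11.1000 * 0.9875778005 * 0.3312784948 * 0.7071067812 = 2.567867

Answer: Vega = 2.567867


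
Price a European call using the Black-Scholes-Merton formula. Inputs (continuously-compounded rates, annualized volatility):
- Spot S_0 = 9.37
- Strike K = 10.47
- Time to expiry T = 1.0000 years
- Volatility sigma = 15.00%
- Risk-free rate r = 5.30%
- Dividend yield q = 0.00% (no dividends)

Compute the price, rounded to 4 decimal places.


d1 = (ln(S/K) + (r - q + 0.5*sigma^2) * T) / (sigma * sqrt(T)) = -0.31167286
d2 = d1 - sigma * sqrt(T) = -0.46167286
exp(-rT) = 0.94838001; exp(-qT) = 1.00000000
C = S_0 * exp(-qT) * N(d1) - K * exp(-rT) * N(d2)
N(d1) = 0.37764458; N(d2) = 0.32215797
C = 9.3700 * 1.00000000 * 0.37764458 - 10.4700 * 0.94838001 * 0.32215797 = 0.3396

Answer: Price = 0.3396


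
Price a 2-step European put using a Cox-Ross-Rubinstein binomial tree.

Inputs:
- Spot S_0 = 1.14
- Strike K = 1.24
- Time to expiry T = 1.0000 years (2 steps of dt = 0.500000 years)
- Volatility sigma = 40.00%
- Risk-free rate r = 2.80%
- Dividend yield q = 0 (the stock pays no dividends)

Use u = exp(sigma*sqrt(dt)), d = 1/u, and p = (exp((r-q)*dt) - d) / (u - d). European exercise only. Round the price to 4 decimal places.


dt = T/N = 0.500000
u = exp(sigma*sqrt(dt)) = 1.326896; d = 1/u = 0.753638
p = (exp((r-q)*dt) - d) / (u - d) = 0.454351
Discount per step: exp(-r*dt) = 0.986098
Stock lattice S(k, i) with i counting down-moves:
  k=0: S(0,0) = 1.1400
  k=1: S(1,0) = 1.5127; S(1,1) = 0.8591
  k=2: S(2,0) = 2.0071; S(2,1) = 1.1400; S(2,2) = 0.6475
Terminal payoffs V(N, i) = max(K - S_T, 0):
  V(2,0) = 0.000000; V(2,1) = 0.100000; V(2,2) = 0.592513
Backward induction: V(k, i) = exp(-r*dt) * [p * V(k+1, i) + (1-p) * V(k+1, i+1)].
  V(1,0) = exp(-r*dt) * [p*0.000000 + (1-p)*0.100000] = 0.053806
  V(1,1) = exp(-r*dt) * [p*0.100000 + (1-p)*0.592513] = 0.363613
  V(0,0) = exp(-r*dt) * [p*0.053806 + (1-p)*0.363613] = 0.219754

Answer: Price = V(0,0) = 0.2198


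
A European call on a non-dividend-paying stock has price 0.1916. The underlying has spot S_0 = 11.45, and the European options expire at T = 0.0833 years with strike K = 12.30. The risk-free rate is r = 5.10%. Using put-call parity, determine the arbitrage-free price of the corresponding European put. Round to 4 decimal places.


Put-call parity: C - P = S_0 * exp(-qT) - K * exp(-rT).
S_0 * exp(-qT) = 11.4500 * 1.00000000 = 11.45000000
K * exp(-rT) = 12.3000 * 0.99576071 = 12.24785675
P = C - S*exp(-qT) + K*exp(-rT)
P = 0.1916 - 11.45000000 + 12.24785675 = 0.9895

Answer: Put price = 0.9895


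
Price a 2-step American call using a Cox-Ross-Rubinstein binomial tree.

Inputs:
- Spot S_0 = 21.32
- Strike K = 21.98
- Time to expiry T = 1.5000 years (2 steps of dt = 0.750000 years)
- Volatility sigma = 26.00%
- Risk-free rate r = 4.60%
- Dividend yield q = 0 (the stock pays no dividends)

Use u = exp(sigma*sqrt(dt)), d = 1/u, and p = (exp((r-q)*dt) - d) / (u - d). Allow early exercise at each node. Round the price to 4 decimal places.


dt = T/N = 0.750000
u = exp(sigma*sqrt(dt)) = 1.252531; d = 1/u = 0.798383
p = (exp((r-q)*dt) - d) / (u - d) = 0.521237
Discount per step: exp(-r*dt) = 0.966088
Stock lattice S(k, i) with i counting down-moves:
  k=0: S(0,0) = 21.3200
  k=1: S(1,0) = 26.7040; S(1,1) = 17.0215
  k=2: S(2,0) = 33.4476; S(2,1) = 21.3200; S(2,2) = 13.5897
Terminal payoffs V(N, i) = max(S_T - K, 0):
  V(2,0) = 11.467559; V(2,1) = 0.000000; V(2,2) = 0.000000
Backward induction: V(k, i) = exp(-r*dt) * [p * V(k+1, i) + (1-p) * V(k+1, i+1)]; then take max(V_cont, immediate exercise) for American.
  V(1,0) = exp(-r*dt) * [p*11.467559 + (1-p)*0.000000] = 5.774615; exercise = 4.723969; V(1,0) = max -> 5.774615
  V(1,1) = exp(-r*dt) * [p*0.000000 + (1-p)*0.000000] = 0.000000; exercise = 0.000000; V(1,1) = max -> 0.000000
  V(0,0) = exp(-r*dt) * [p*5.774615 + (1-p)*0.000000] = 2.907871; exercise = 0.000000; V(0,0) = max -> 2.907871

Answer: Price = V(0,0) = 2.9079


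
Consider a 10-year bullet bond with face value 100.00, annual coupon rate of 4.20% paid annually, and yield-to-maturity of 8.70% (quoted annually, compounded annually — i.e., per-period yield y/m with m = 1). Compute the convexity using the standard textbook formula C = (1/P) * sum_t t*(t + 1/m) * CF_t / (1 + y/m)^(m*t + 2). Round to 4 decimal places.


Coupon per period c = face * coupon_rate / m = 4.200000
Periods per year m = 1; per-period yield y/m = 0.087000
Number of cashflows N = 10
Cashflows (t years, CF_t, discount factor 1/(1+y/m)^(m*t), PV):
  t = 1.0000: CF_t = 4.200000, DF = 0.919963, PV = 3.863845
  t = 2.0000: CF_t = 4.200000, DF = 0.846332, PV = 3.554596
  t = 3.0000: CF_t = 4.200000, DF = 0.778595, PV = 3.270097
  t = 4.0000: CF_t = 4.200000, DF = 0.716278, PV = 3.008369
  t = 5.0000: CF_t = 4.200000, DF = 0.658950, PV = 2.767589
  t = 6.0000: CF_t = 4.200000, DF = 0.606209, PV = 2.546080
  t = 7.0000: CF_t = 4.200000, DF = 0.557690, PV = 2.342300
  t = 8.0000: CF_t = 4.200000, DF = 0.513055, PV = 2.154830
  t = 9.0000: CF_t = 4.200000, DF = 0.471991, PV = 1.982364
  t = 10.0000: CF_t = 104.200000, DF = 0.434215, PV = 45.245176
Price P = sum_t PV_t = 70.735245
Convexity numerator sum_t t*(t + 1/m) * CF_t / (1+y/m)^(m*t + 2):
  t = 1.0000: term = 6.540194
  t = 2.0000: term = 18.050214
  t = 3.0000: term = 33.211066
  t = 4.0000: term = 50.921598
  t = 5.0000: term = 70.268994
  t = 6.0000: term = 90.502844
  t = 7.0000: term = 111.012382
  t = 8.0000: term = 131.306536
  t = 9.0000: term = 150.996477
  t = 10.0000: term = 4212.169849
Convexity = (1/P) * sum = 4874.980155 / 70.735245 = 68.918686

Answer: Convexity = 68.9187


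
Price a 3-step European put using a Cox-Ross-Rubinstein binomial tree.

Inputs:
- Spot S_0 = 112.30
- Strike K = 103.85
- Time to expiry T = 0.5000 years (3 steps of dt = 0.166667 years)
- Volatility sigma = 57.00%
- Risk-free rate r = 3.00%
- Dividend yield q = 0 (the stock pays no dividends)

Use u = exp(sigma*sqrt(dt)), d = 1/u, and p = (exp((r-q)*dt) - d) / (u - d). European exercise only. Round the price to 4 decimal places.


Answer: Price = V(0,0) = 13.7021

Derivation:
dt = T/N = 0.166667
u = exp(sigma*sqrt(dt)) = 1.262005; d = 1/u = 0.792390
p = (exp((r-q)*dt) - d) / (u - d) = 0.452759
Discount per step: exp(-r*dt) = 0.995012
Stock lattice S(k, i) with i counting down-moves:
  k=0: S(0,0) = 112.3000
  k=1: S(1,0) = 141.7231; S(1,1) = 88.9854
  k=2: S(2,0) = 178.8553; S(2,1) = 112.3000; S(2,2) = 70.5111
  k=3: S(3,0) = 225.7162; S(3,1) = 141.7231; S(3,2) = 88.9854; S(3,3) = 55.8723
Terminal payoffs V(N, i) = max(K - S_T, 0):
  V(3,0) = 0.000000; V(3,1) = 0.000000; V(3,2) = 14.864598; V(3,3) = 47.977669
Backward induction: V(k, i) = exp(-r*dt) * [p * V(k+1, i) + (1-p) * V(k+1, i+1)].
  V(2,0) = exp(-r*dt) * [p*0.000000 + (1-p)*0.000000] = 0.000000
  V(2,1) = exp(-r*dt) * [p*0.000000 + (1-p)*14.864598] = 8.093940
  V(2,2) = exp(-r*dt) * [p*14.864598 + (1-p)*47.977669] = 32.820899
  V(1,0) = exp(-r*dt) * [p*0.000000 + (1-p)*8.093940] = 4.407241
  V(1,1) = exp(-r*dt) * [p*8.093940 + (1-p)*32.820899] = 21.517678
  V(0,0) = exp(-r*dt) * [p*4.407241 + (1-p)*21.517678] = 13.702085


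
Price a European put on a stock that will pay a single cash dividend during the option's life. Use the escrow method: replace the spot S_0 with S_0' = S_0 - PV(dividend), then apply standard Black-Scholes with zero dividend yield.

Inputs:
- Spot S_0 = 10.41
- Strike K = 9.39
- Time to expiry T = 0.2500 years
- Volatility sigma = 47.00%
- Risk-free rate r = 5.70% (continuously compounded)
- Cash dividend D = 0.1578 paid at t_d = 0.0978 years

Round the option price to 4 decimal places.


Answer: Price = 0.4989

Derivation:
PV(D) = D * exp(-r * t_d) = 0.1578 * 0.99444091 = 0.15692278
S_0' = S_0 - PV(D) = 10.4100 - 0.15692278 = 10.25307722
d1 = (ln(S_0'/K) + (r + sigma^2/2)*T) / (sigma*sqrt(T)) = 0.55231951
d2 = d1 - sigma*sqrt(T) = 0.31731951
exp(-rT) = 0.98585105
N(-d1) = 0.29036473; N(-d2) = 0.37550059
P = K * exp(-rT) * N(-d2) - S_0' * N(-d1) = 9.3900 * 0.98585105 * 0.37550059 - 10.25307722 * 0.29036473 = 0.4989


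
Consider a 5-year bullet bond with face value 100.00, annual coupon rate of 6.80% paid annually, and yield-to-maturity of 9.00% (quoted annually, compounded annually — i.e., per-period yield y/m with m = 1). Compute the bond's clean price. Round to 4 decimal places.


Answer: Price = 91.4428

Derivation:
Coupon per period c = face * coupon_rate / m = 6.800000
Periods per year m = 1; per-period yield y/m = 0.090000
Number of cashflows N = 5
Cashflows (t years, CF_t, discount factor 1/(1+y/m)^(m*t), PV):
  t = 1.0000: CF_t = 6.800000, DF = 0.917431, PV = 6.238532
  t = 2.0000: CF_t = 6.800000, DF = 0.841680, PV = 5.723424
  t = 3.0000: CF_t = 6.800000, DF = 0.772183, PV = 5.250848
  t = 4.0000: CF_t = 6.800000, DF = 0.708425, PV = 4.817291
  t = 5.0000: CF_t = 106.800000, DF = 0.649931, PV = 69.412672
Price P = sum_t PV_t = 91.442767


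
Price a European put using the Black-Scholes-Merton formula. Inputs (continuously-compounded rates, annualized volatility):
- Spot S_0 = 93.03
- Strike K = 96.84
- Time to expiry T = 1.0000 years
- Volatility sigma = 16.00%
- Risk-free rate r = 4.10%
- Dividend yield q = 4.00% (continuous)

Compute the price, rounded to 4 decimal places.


d1 = (ln(S/K) + (r - q + 0.5*sigma^2) * T) / (sigma * sqrt(T)) = -0.16461319
d2 = d1 - sigma * sqrt(T) = -0.32461319
exp(-rT) = 0.95982913; exp(-qT) = 0.96078944
P = K * exp(-rT) * N(-d2) - S_0 * exp(-qT) * N(-d1)
N(-d1) = 0.56537578; N(-d2) = 0.62726308
P = 96.8400 * 0.95982913 * 0.62726308 - 93.0300 * 0.96078944 * 0.56537578 = 7.7695

Answer: Price = 7.7695


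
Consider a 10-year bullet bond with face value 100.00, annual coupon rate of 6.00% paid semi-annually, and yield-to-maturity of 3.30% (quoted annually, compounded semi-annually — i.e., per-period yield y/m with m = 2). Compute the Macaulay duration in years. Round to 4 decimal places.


Answer: Macaulay duration = 7.9253 years

Derivation:
Coupon per period c = face * coupon_rate / m = 3.000000
Periods per year m = 2; per-period yield y/m = 0.016500
Number of cashflows N = 20
Cashflows (t years, CF_t, discount factor 1/(1+y/m)^(m*t), PV):
  t = 0.5000: CF_t = 3.000000, DF = 0.983768, PV = 2.951303
  t = 1.0000: CF_t = 3.000000, DF = 0.967799, PV = 2.903397
  t = 1.5000: CF_t = 3.000000, DF = 0.952090, PV = 2.856269
  t = 2.0000: CF_t = 3.000000, DF = 0.936635, PV = 2.809906
  t = 2.5000: CF_t = 3.000000, DF = 0.921432, PV = 2.764295
  t = 3.0000: CF_t = 3.000000, DF = 0.906475, PV = 2.719424
  t = 3.5000: CF_t = 3.000000, DF = 0.891761, PV = 2.675282
  t = 4.0000: CF_t = 3.000000, DF = 0.877285, PV = 2.631856
  t = 4.5000: CF_t = 3.000000, DF = 0.863045, PV = 2.589136
  t = 5.0000: CF_t = 3.000000, DF = 0.849036, PV = 2.547108
  t = 5.5000: CF_t = 3.000000, DF = 0.835254, PV = 2.505763
  t = 6.0000: CF_t = 3.000000, DF = 0.821696, PV = 2.465089
  t = 6.5000: CF_t = 3.000000, DF = 0.808359, PV = 2.425076
  t = 7.0000: CF_t = 3.000000, DF = 0.795237, PV = 2.385711
  t = 7.5000: CF_t = 3.000000, DF = 0.782329, PV = 2.346986
  t = 8.0000: CF_t = 3.000000, DF = 0.769630, PV = 2.308889
  t = 8.5000: CF_t = 3.000000, DF = 0.757137, PV = 2.271411
  t = 9.0000: CF_t = 3.000000, DF = 0.744847, PV = 2.234541
  t = 9.5000: CF_t = 3.000000, DF = 0.732757, PV = 2.198270
  t = 10.0000: CF_t = 103.000000, DF = 0.720862, PV = 74.248822
Price P = sum_t PV_t = 122.838535
Macaulay numerator sum_t t * PV_t:
  t * PV_t at t = 0.5000: 1.475652
  t * PV_t at t = 1.0000: 2.903397
  t * PV_t at t = 1.5000: 4.284403
  t * PV_t at t = 2.0000: 5.619811
  t * PV_t at t = 2.5000: 6.910737
  t * PV_t at t = 3.0000: 8.158273
  t * PV_t at t = 3.5000: 9.363487
  t * PV_t at t = 4.0000: 10.527426
  t * PV_t at t = 4.5000: 11.651111
  t * PV_t at t = 5.0000: 12.735542
  t * PV_t at t = 5.5000: 13.781698
  t * PV_t at t = 6.0000: 14.790536
  t * PV_t at t = 6.5000: 15.762991
  t * PV_t at t = 7.0000: 16.699979
  t * PV_t at t = 7.5000: 17.602395
  t * PV_t at t = 8.0000: 18.471115
  t * PV_t at t = 8.5000: 19.306994
  t * PV_t at t = 9.0000: 20.110871
  t * PV_t at t = 9.5000: 20.883562
  t * PV_t at t = 10.0000: 742.488216
Macaulay duration D = (sum_t t * PV_t) / P = 973.528196 / 122.838535 = 7.925267
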